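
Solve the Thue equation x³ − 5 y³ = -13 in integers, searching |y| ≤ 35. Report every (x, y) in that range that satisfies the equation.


The equation is x³ - 5y³ = -13. For fixed y, x³ = 5·y³ − 13, so a solution requires the RHS to be a perfect cube.
Strategy: iterate y from -35 to 35, compute RHS = 5·y³ − 13, and check whether it is a (positive or negative) perfect cube.
Check small values of y:
  y = 0: RHS = -13 is not a perfect cube.
  y = 1: RHS = -8 = (-2)³ ⇒ x = -2 works.
  y = -1: RHS = -18 is not a perfect cube.
  y = 2: RHS = 27 = (3)³ ⇒ x = 3 works.
  y = -2: RHS = -53 is not a perfect cube.
  y = 3: RHS = 122 is not a perfect cube.
  y = -3: RHS = -148 is not a perfect cube.
Continuing, at y = -7: RHS = -1728 = (-12)³ ⇒ x = -12 works.
Searching the remaining y in |y| ≤ 35 finds no further solutions.
Collected solutions: (-2, 1), (3, 2), (-12, -7).

Solutions (with |y| ≤ 35): (-2, 1), (3, 2), (-12, -7).


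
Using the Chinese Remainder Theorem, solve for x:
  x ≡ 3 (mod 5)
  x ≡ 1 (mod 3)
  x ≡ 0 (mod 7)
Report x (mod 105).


Moduli 5, 3, 7 are pairwise coprime; by CRT there is a unique solution modulo M = 5 · 3 · 7 = 105.
Solve pairwise, accumulating the modulus:
  Start with x ≡ 3 (mod 5).
  Combine with x ≡ 1 (mod 3): since gcd(5, 3) = 1, we get a unique residue mod 15.
    Write x = 3 + 5·t and substitute into x ≡ 1 (mod 3): 5·t ≡ 1 − 3 = -2 (mod 3).
    Reduce coefficients mod 3: 2·t ≡ 1 (mod 3).
    The inverse of 2 mod 3 is 2 (since 2·2 = 4 = 1·3 + 1), so t ≡ 2·1 = 2 ≡ 2 (mod 3).
    Then x = 3 + 5·2 = 13, valid modulo lcm(5, 3) = 15: x ≡ 13 (mod 15).
  Combine with x ≡ 0 (mod 7): since gcd(15, 7) = 1, we get a unique residue mod 105.
    Write x = 13 + 15·t and substitute into x ≡ 0 (mod 7): 15·t ≡ 0 − 13 = -13 (mod 7).
    Reduce coefficients mod 7: 1·t ≡ 1 (mod 7).
    So t ≡ 1 (mod 7).
    Then x = 13 + 15·1 = 28, valid modulo lcm(15, 7) = 105: x ≡ 28 (mod 105).
Verify: 28 mod 5 = 3 ✓, 28 mod 3 = 1 ✓, 28 mod 7 = 0 ✓.

x ≡ 28 (mod 105).


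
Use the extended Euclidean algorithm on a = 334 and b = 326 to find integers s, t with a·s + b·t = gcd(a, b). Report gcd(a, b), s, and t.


Euclidean algorithm on (334, 326) — divide until remainder is 0:
  334 = 1 · 326 + 8
  326 = 40 · 8 + 6
  8 = 1 · 6 + 2
  6 = 3 · 2 + 0
gcd(334, 326) = 2.
Track Bezout coefficients alongside the remainders: start with r₀ = 334 = a·1 + b·0 (s = 1, t = 0) and r₁ = 326 = a·0 + b·1 (s = 0, t = 1); each new remainder r_{k+1} = r_{k-1} − q_k·r_k inherits s_{k+1} = s_{k-1} − q_k·s_k, t_{k+1} = t_{k-1} − q_k·t_k, so r_k = a·s_k + b·t_k at every step:
  q = 1: r = 8, s = 1 − 1·0 = 1, t = 0 − 1·1 = -1  (check: 334·1 + 326·(-1) = 8)
  q = 40: r = 6, s = 0 − 40·1 = -40, t = 1 − 40·(-1) = 41  (check: 334·(-40) + 326·41 = 6)
  q = 1: r = 2, s = 1 − 1·(-40) = 41, t = -1 − 1·41 = -42  (check: 334·41 + 326·(-42) = 2)
The row with r = 2 (the gcd) gives the Bezout coefficients s = 41, t = -42.
Result: 334 · (41) + 326 · (-42) = 2.

gcd(334, 326) = 2; s = 41, t = -42 (check: 334·41 + 326·(-42) = 2).


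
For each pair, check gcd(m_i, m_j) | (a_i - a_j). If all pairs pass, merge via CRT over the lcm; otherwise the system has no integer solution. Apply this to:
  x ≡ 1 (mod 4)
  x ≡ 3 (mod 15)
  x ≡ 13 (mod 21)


Moduli 4, 15, 21 are not pairwise coprime, so CRT works modulo lcm(m_i) when all pairwise compatibility conditions hold.
Pairwise compatibility: gcd(m_i, m_j) must divide a_i - a_j for every pair.
Merge one congruence at a time:
  Start: x ≡ 1 (mod 4).
  Combine with x ≡ 3 (mod 15): gcd(4, 15) = 1; 3 - 1 = 2, which IS divisible by 1, so compatible.
    Write x = 1 + 4·t and substitute into x ≡ 3 (mod 15): 4·t ≡ 3 − 1 = 2 (mod 15).
    The inverse of 4 mod 15 is 4 (since 4·4 = 16 = 1·15 + 1), so t ≡ 4·2 = 8 ≡ 8 (mod 15).
    Then x = 1 + 4·8 = 33, valid modulo lcm(4, 15) = 60: x ≡ 33 (mod 60).
  Combine with x ≡ 13 (mod 21): gcd(60, 21) = 3, and 13 - 33 = -20 is NOT divisible by 3.
    ⇒ system is inconsistent (no integer solution).

No solution (the system is inconsistent).


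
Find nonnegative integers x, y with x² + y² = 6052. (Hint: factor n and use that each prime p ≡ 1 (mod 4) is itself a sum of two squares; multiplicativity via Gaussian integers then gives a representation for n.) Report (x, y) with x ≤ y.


Step 1: Factor n = 6052 = 2^2 · 17 · 89.
Step 2: Check the mod-4 condition on each prime factor: 2 = 2 (special); 17 ≡ 1 (mod 4), exponent 1; 89 ≡ 1 (mod 4), exponent 1.
All primes ≡ 3 (mod 4) appear to even exponent (or don't appear), so by the two-squares theorem n IS expressible as a sum of two squares.
Step 3: Build a representation. Group n = k² · m with k = 2 and m = 17 · 89 = 1513 (a product of primes ≡ 1 (mod 4)); a representation of m scales to one of n via (k·x)² + (k·y)² = k²(x² + y²). Each prime p ≡ 1 (mod 4) is itself a sum of two squares; find a² by testing p − a² for a perfect square:
  17: 17 − 1² = 16 = 4² ⇒ 17 = 1² + 4².
  89: 89 − 1² = 88, 89 − 2² = 85, 89 − 3² = 80, 89 − 4² = 73, 89 − 5² = 64 = 8² ⇒ 89 = 5² + 8².
  Combine using the Brahmagupta–Fibonacci identity (a² + b²)(c² + d²) = (ac − bd)² + (ad + bc)² = (ac + bd)² + (ad − bc)²:
  17 · 89 = 1513: from (1² + 4²)(5² + 8²), take (1·5 − 4·8, 1·8 + 4·5) = (5 − 32, 8 + 20) = (-27, 28); dropping signs (only squares matter) gives (27, 28); check 27² + 28² = 729 + 784 = 1513 ✓.
  Scale by k = 2: (2·27, 2·28) = (54, 56).
Step 4: Order so x ≤ y and verify: 54² + 56² = 2916 + 3136 = 6052 = n. ✓

n = 6052 = 54² + 56² (one valid representation with x ≤ y).


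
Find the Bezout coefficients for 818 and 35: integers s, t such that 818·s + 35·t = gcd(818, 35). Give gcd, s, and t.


Euclidean algorithm on (818, 35) — divide until remainder is 0:
  818 = 23 · 35 + 13
  35 = 2 · 13 + 9
  13 = 1 · 9 + 4
  9 = 2 · 4 + 1
  4 = 4 · 1 + 0
gcd(818, 35) = 1.
Track Bezout coefficients alongside the remainders: start with r₀ = 818 = a·1 + b·0 (s = 1, t = 0) and r₁ = 35 = a·0 + b·1 (s = 0, t = 1); each new remainder r_{k+1} = r_{k-1} − q_k·r_k inherits s_{k+1} = s_{k-1} − q_k·s_k, t_{k+1} = t_{k-1} − q_k·t_k, so r_k = a·s_k + b·t_k at every step:
  q = 23: r = 13, s = 1 − 23·0 = 1, t = 0 − 23·1 = -23  (check: 818·1 + 35·(-23) = 13)
  q = 2: r = 9, s = 0 − 2·1 = -2, t = 1 − 2·(-23) = 47  (check: 818·(-2) + 35·47 = 9)
  q = 1: r = 4, s = 1 − 1·(-2) = 3, t = -23 − 1·47 = -70  (check: 818·3 + 35·(-70) = 4)
  q = 2: r = 1, s = -2 − 2·3 = -8, t = 47 − 2·(-70) = 187  (check: 818·(-8) + 35·187 = 1)
The row with r = 1 (the gcd) gives the Bezout coefficients s = -8, t = 187.
Result: 818 · (-8) + 35 · (187) = 1.

gcd(818, 35) = 1; s = -8, t = 187 (check: 818·(-8) + 35·187 = 1).


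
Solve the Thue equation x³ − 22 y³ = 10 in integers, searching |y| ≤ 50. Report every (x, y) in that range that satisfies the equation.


The equation is x³ - 22y³ = 10. For fixed y, x³ = 22·y³ + 10, so a solution requires the RHS to be a perfect cube.
Strategy: iterate y from -50 to 50, compute RHS = 22·y³ + 10, and check whether it is a (positive or negative) perfect cube.
Check small values of y:
  y = 0: RHS = 10 is not a perfect cube.
  y = 1: RHS = 32 is not a perfect cube.
  y = -1: RHS = -12 is not a perfect cube.
  y = 2: RHS = 186 is not a perfect cube.
  y = -2: RHS = -166 is not a perfect cube.
  y = 3: RHS = 604 is not a perfect cube.
  y = -3: RHS = -584 is not a perfect cube.
Continuing the search up to |y| = 50 finds no solutions either.
No (x, y) in the scanned range satisfies the equation.

No integer solutions with |y| ≤ 50.


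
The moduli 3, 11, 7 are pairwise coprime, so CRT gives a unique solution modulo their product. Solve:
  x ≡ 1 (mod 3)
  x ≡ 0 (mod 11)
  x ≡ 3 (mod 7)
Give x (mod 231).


Moduli 3, 11, 7 are pairwise coprime; by CRT there is a unique solution modulo M = 3 · 11 · 7 = 231.
Solve pairwise, accumulating the modulus:
  Start with x ≡ 1 (mod 3).
  Combine with x ≡ 0 (mod 11): since gcd(3, 11) = 1, we get a unique residue mod 33.
    Write x = 1 + 3·t and substitute into x ≡ 0 (mod 11): 3·t ≡ 0 − 1 = -1 (mod 11).
    Reduce coefficients mod 11: 3·t ≡ 10 (mod 11).
    The inverse of 3 mod 11 is 4 (since 3·4 = 12 = 1·11 + 1), so t ≡ 4·10 = 40 ≡ 7 (mod 11).
    Then x = 1 + 3·7 = 22, valid modulo lcm(3, 11) = 33: x ≡ 22 (mod 33).
  Combine with x ≡ 3 (mod 7): since gcd(33, 7) = 1, we get a unique residue mod 231.
    Write x = 22 + 33·t and substitute into x ≡ 3 (mod 7): 33·t ≡ 3 − 22 = -19 (mod 7).
    Reduce coefficients mod 7: 5·t ≡ 2 (mod 7).
    The inverse of 5 mod 7 is 3 (since 5·3 = 15 = 2·7 + 1), so t ≡ 3·2 = 6 ≡ 6 (mod 7).
    Then x = 22 + 33·6 = 220, valid modulo lcm(33, 7) = 231: x ≡ 220 (mod 231).
Verify: 220 mod 3 = 1 ✓, 220 mod 11 = 0 ✓, 220 mod 7 = 3 ✓.

x ≡ 220 (mod 231).


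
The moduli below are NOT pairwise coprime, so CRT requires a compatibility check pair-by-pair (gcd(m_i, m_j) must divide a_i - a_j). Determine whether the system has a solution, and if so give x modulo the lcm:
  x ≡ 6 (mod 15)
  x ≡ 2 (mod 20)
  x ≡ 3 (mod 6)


Moduli 15, 20, 6 are not pairwise coprime, so CRT works modulo lcm(m_i) when all pairwise compatibility conditions hold.
Pairwise compatibility: gcd(m_i, m_j) must divide a_i - a_j for every pair.
Merge one congruence at a time:
  Start: x ≡ 6 (mod 15).
  Combine with x ≡ 2 (mod 20): gcd(15, 20) = 5, and 2 - 6 = -4 is NOT divisible by 5.
    ⇒ system is inconsistent (no integer solution).

No solution (the system is inconsistent).


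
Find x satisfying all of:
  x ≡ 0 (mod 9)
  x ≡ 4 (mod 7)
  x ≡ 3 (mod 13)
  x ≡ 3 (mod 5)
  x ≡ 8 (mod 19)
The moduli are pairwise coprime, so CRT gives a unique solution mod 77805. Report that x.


Product of moduli M = 9 · 7 · 13 · 5 · 19 = 77805.
Merge one congruence at a time:
  Start: x ≡ 0 (mod 9).
  Combine with x ≡ 4 (mod 7); new modulus lcm = 63.
    Write x = 0 + 9·t and substitute into x ≡ 4 (mod 7): 9·t ≡ 4 − 0 = 4 (mod 7).
    Reduce coefficients mod 7: 2·t ≡ 4 (mod 7).
    The inverse of 2 mod 7 is 4 (since 2·4 = 8 = 1·7 + 1), so t ≡ 4·4 = 16 ≡ 2 (mod 7).
    Then x = 0 + 9·2 = 18, valid modulo lcm(9, 7) = 63: x ≡ 18 (mod 63).
  Combine with x ≡ 3 (mod 13); new modulus lcm = 819.
    Write x = 18 + 63·t and substitute into x ≡ 3 (mod 13): 63·t ≡ 3 − 18 = -15 (mod 13).
    Reduce coefficients mod 13: 11·t ≡ 11 (mod 13).
    The inverse of 11 mod 13 is 6 (since 11·6 = 66 = 5·13 + 1), so t ≡ 6·11 = 66 ≡ 1 (mod 13).
    Then x = 18 + 63·1 = 81, valid modulo lcm(63, 13) = 819: x ≡ 81 (mod 819).
  Combine with x ≡ 3 (mod 5); new modulus lcm = 4095.
    Write x = 81 + 819·t and substitute into x ≡ 3 (mod 5): 819·t ≡ 3 − 81 = -78 (mod 5).
    Reduce coefficients mod 5: 4·t ≡ 2 (mod 5).
    The inverse of 4 mod 5 is 4 (since 4·4 = 16 = 3·5 + 1), so t ≡ 4·2 = 8 ≡ 3 (mod 5).
    Then x = 81 + 819·3 = 2538, valid modulo lcm(819, 5) = 4095: x ≡ 2538 (mod 4095).
  Combine with x ≡ 8 (mod 19); new modulus lcm = 77805.
    Write x = 2538 + 4095·t and substitute into x ≡ 8 (mod 19): 4095·t ≡ 8 − 2538 = -2530 (mod 19).
    Reduce coefficients mod 19: 10·t ≡ 16 (mod 19).
    The inverse of 10 mod 19 is 2 (since 10·2 = 20 = 1·19 + 1), so t ≡ 2·16 = 32 ≡ 13 (mod 19).
    Then x = 2538 + 4095·13 = 55773, valid modulo lcm(4095, 19) = 77805: x ≡ 55773 (mod 77805).
Verify against each original: 55773 mod 9 = 0, 55773 mod 7 = 4, 55773 mod 13 = 3, 55773 mod 5 = 3, 55773 mod 19 = 8.

x ≡ 55773 (mod 77805).


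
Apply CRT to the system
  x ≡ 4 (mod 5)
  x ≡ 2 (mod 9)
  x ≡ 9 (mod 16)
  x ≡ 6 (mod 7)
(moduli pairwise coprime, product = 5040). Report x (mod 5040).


Product of moduli M = 5 · 9 · 16 · 7 = 5040.
Merge one congruence at a time:
  Start: x ≡ 4 (mod 5).
  Combine with x ≡ 2 (mod 9); new modulus lcm = 45.
    Write x = 4 + 5·t and substitute into x ≡ 2 (mod 9): 5·t ≡ 2 − 4 = -2 (mod 9).
    Reduce coefficients mod 9: 5·t ≡ 7 (mod 9).
    The inverse of 5 mod 9 is 2 (since 5·2 = 10 = 1·9 + 1), so t ≡ 2·7 = 14 ≡ 5 (mod 9).
    Then x = 4 + 5·5 = 29, valid modulo lcm(5, 9) = 45: x ≡ 29 (mod 45).
  Combine with x ≡ 9 (mod 16); new modulus lcm = 720.
    Write x = 29 + 45·t and substitute into x ≡ 9 (mod 16): 45·t ≡ 9 − 29 = -20 (mod 16).
    Reduce coefficients mod 16: 13·t ≡ 12 (mod 16).
    The inverse of 13 mod 16 is 5 (since 13·5 = 65 = 4·16 + 1), so t ≡ 5·12 = 60 ≡ 12 (mod 16).
    Then x = 29 + 45·12 = 569, valid modulo lcm(45, 16) = 720: x ≡ 569 (mod 720).
  Combine with x ≡ 6 (mod 7); new modulus lcm = 5040.
    Write x = 569 + 720·t and substitute into x ≡ 6 (mod 7): 720·t ≡ 6 − 569 = -563 (mod 7).
    Reduce coefficients mod 7: 6·t ≡ 4 (mod 7).
    The inverse of 6 mod 7 is 6 (since 6·6 = 36 = 5·7 + 1), so t ≡ 6·4 = 24 ≡ 3 (mod 7).
    Then x = 569 + 720·3 = 2729, valid modulo lcm(720, 7) = 5040: x ≡ 2729 (mod 5040).
Verify against each original: 2729 mod 5 = 4, 2729 mod 9 = 2, 2729 mod 16 = 9, 2729 mod 7 = 6.

x ≡ 2729 (mod 5040).


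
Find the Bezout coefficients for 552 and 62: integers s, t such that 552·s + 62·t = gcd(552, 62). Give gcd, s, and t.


Euclidean algorithm on (552, 62) — divide until remainder is 0:
  552 = 8 · 62 + 56
  62 = 1 · 56 + 6
  56 = 9 · 6 + 2
  6 = 3 · 2 + 0
gcd(552, 62) = 2.
Track Bezout coefficients alongside the remainders: start with r₀ = 552 = a·1 + b·0 (s = 1, t = 0) and r₁ = 62 = a·0 + b·1 (s = 0, t = 1); each new remainder r_{k+1} = r_{k-1} − q_k·r_k inherits s_{k+1} = s_{k-1} − q_k·s_k, t_{k+1} = t_{k-1} − q_k·t_k, so r_k = a·s_k + b·t_k at every step:
  q = 8: r = 56, s = 1 − 8·0 = 1, t = 0 − 8·1 = -8  (check: 552·1 + 62·(-8) = 56)
  q = 1: r = 6, s = 0 − 1·1 = -1, t = 1 − 1·(-8) = 9  (check: 552·(-1) + 62·9 = 6)
  q = 9: r = 2, s = 1 − 9·(-1) = 10, t = -8 − 9·9 = -89  (check: 552·10 + 62·(-89) = 2)
The row with r = 2 (the gcd) gives the Bezout coefficients s = 10, t = -89.
Result: 552 · (10) + 62 · (-89) = 2.

gcd(552, 62) = 2; s = 10, t = -89 (check: 552·10 + 62·(-89) = 2).


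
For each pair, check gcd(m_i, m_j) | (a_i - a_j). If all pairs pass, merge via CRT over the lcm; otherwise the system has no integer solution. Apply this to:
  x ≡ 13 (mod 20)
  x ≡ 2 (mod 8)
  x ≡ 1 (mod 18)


Moduli 20, 8, 18 are not pairwise coprime, so CRT works modulo lcm(m_i) when all pairwise compatibility conditions hold.
Pairwise compatibility: gcd(m_i, m_j) must divide a_i - a_j for every pair.
Merge one congruence at a time:
  Start: x ≡ 13 (mod 20).
  Combine with x ≡ 2 (mod 8): gcd(20, 8) = 4, and 2 - 13 = -11 is NOT divisible by 4.
    ⇒ system is inconsistent (no integer solution).

No solution (the system is inconsistent).


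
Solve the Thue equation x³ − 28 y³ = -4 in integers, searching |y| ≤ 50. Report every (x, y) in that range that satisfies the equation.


The equation is x³ - 28y³ = -4. For fixed y, x³ = 28·y³ − 4, so a solution requires the RHS to be a perfect cube.
Strategy: iterate y from -50 to 50, compute RHS = 28·y³ − 4, and check whether it is a (positive or negative) perfect cube.
Check small values of y:
  y = 0: RHS = -4 is not a perfect cube.
  y = 1: RHS = 24 is not a perfect cube.
  y = -1: RHS = -32 is not a perfect cube.
  y = 2: RHS = 220 is not a perfect cube.
  y = -2: RHS = -228 is not a perfect cube.
  y = 3: RHS = 752 is not a perfect cube.
  y = -3: RHS = -760 is not a perfect cube.
Continuing the search up to |y| = 50 finds no solutions either.
No (x, y) in the scanned range satisfies the equation.

No integer solutions with |y| ≤ 50.


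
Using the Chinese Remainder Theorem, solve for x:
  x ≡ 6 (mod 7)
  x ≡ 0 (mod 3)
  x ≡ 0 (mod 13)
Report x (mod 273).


Moduli 7, 3, 13 are pairwise coprime; by CRT there is a unique solution modulo M = 7 · 3 · 13 = 273.
Solve pairwise, accumulating the modulus:
  Start with x ≡ 6 (mod 7).
  Combine with x ≡ 0 (mod 3): since gcd(7, 3) = 1, we get a unique residue mod 21.
    Write x = 6 + 7·t and substitute into x ≡ 0 (mod 3): 7·t ≡ 0 − 6 = -6 (mod 3).
    Reduce coefficients mod 3: 1·t ≡ 0 (mod 3).
    So t ≡ 0 (mod 3).
    Then x = 6 + 7·0 = 6, valid modulo lcm(7, 3) = 21: x ≡ 6 (mod 21).
  Combine with x ≡ 0 (mod 13): since gcd(21, 13) = 1, we get a unique residue mod 273.
    Write x = 6 + 21·t and substitute into x ≡ 0 (mod 13): 21·t ≡ 0 − 6 = -6 (mod 13).
    Reduce coefficients mod 13: 8·t ≡ 7 (mod 13).
    The inverse of 8 mod 13 is 5 (since 8·5 = 40 = 3·13 + 1), so t ≡ 5·7 = 35 ≡ 9 (mod 13).
    Then x = 6 + 21·9 = 195, valid modulo lcm(21, 13) = 273: x ≡ 195 (mod 273).
Verify: 195 mod 7 = 6 ✓, 195 mod 3 = 0 ✓, 195 mod 13 = 0 ✓.

x ≡ 195 (mod 273).


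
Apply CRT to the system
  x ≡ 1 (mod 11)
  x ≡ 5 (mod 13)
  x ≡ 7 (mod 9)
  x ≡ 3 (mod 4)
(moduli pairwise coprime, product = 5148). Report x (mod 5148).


Product of moduli M = 11 · 13 · 9 · 4 = 5148.
Merge one congruence at a time:
  Start: x ≡ 1 (mod 11).
  Combine with x ≡ 5 (mod 13); new modulus lcm = 143.
    Write x = 1 + 11·t and substitute into x ≡ 5 (mod 13): 11·t ≡ 5 − 1 = 4 (mod 13).
    The inverse of 11 mod 13 is 6 (since 11·6 = 66 = 5·13 + 1), so t ≡ 6·4 = 24 ≡ 11 (mod 13).
    Then x = 1 + 11·11 = 122, valid modulo lcm(11, 13) = 143: x ≡ 122 (mod 143).
  Combine with x ≡ 7 (mod 9); new modulus lcm = 1287.
    Write x = 122 + 143·t and substitute into x ≡ 7 (mod 9): 143·t ≡ 7 − 122 = -115 (mod 9).
    Reduce coefficients mod 9: 8·t ≡ 2 (mod 9).
    The inverse of 8 mod 9 is 8 (since 8·8 = 64 = 7·9 + 1), so t ≡ 8·2 = 16 ≡ 7 (mod 9).
    Then x = 122 + 143·7 = 1123, valid modulo lcm(143, 9) = 1287: x ≡ 1123 (mod 1287).
  Combine with x ≡ 3 (mod 4); new modulus lcm = 5148.
    Write x = 1123 + 1287·t and substitute into x ≡ 3 (mod 4): 1287·t ≡ 3 − 1123 = -1120 (mod 4).
    Reduce coefficients mod 4: 3·t ≡ 0 (mod 4).
    The inverse of 3 mod 4 is 3 (since 3·3 = 9 = 2·4 + 1), so t ≡ 3·0 = 0 ≡ 0 (mod 4).
    Then x = 1123 + 1287·0 = 1123, valid modulo lcm(1287, 4) = 5148: x ≡ 1123 (mod 5148).
Verify against each original: 1123 mod 11 = 1, 1123 mod 13 = 5, 1123 mod 9 = 7, 1123 mod 4 = 3.

x ≡ 1123 (mod 5148).


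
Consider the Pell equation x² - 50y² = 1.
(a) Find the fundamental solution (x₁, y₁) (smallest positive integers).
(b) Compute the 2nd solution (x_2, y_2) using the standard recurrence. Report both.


Step 1: Find the fundamental solution (x₁, y₁) of x² - 50y² = 1.
  Expand √50 as a continued fraction. a₀ = ⌊√50⌋ = 7; iterate m_{k+1} = d_k·a_k − m_k, d_{k+1} = (50 − m_{k+1}²)/d_k, a_{k+1} = ⌊(a₀ + m_{k+1})/d_{k+1}⌋ (starting m₀ = 0, d₀ = 1), with convergents p_k = a_k·p_{k-1} + p_{k-2}, q_k = a_k·q_{k-1} + q_{k-2} (p₋₁ = 1, q₋₁ = 0):
  k = 0: a₀ = 7; p₀/q₀ = 7/1; p₀² − 50·q₀² = 49 − 50 = -1.
  k = 1: m = 7, d = 1, a = ⌊(7 + 7)/1⌋ = 14; p/q = (14·7 + 1)/(14·1 + 0) = 99/14; p² − 50·q² = 9801 − 9800 = 1.
  The first convergent with p² − 50·q² = 1 gives the fundamental solution (x₁, y₁) = (99, 14).
Step 2: Apply the recurrence (x_{n+1}, y_{n+1}) = (x₁x_n + 50y₁y_n, x₁y_n + y₁x_n) repeatedly.
  From (x_1, y_1) = (99, 14): x_2 = 99·99 + 50·14·14 = 19601; y_2 = 99·14 + 14·99 = 2772.
Step 3: Verify x_2² - 50·y_2² = 384199201 - 384199200 = 1 (should be 1). ✓

(x_1, y_1) = (99, 14); (x_2, y_2) = (19601, 2772).


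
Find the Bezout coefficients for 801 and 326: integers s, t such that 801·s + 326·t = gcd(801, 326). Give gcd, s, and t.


Euclidean algorithm on (801, 326) — divide until remainder is 0:
  801 = 2 · 326 + 149
  326 = 2 · 149 + 28
  149 = 5 · 28 + 9
  28 = 3 · 9 + 1
  9 = 9 · 1 + 0
gcd(801, 326) = 1.
Track Bezout coefficients alongside the remainders: start with r₀ = 801 = a·1 + b·0 (s = 1, t = 0) and r₁ = 326 = a·0 + b·1 (s = 0, t = 1); each new remainder r_{k+1} = r_{k-1} − q_k·r_k inherits s_{k+1} = s_{k-1} − q_k·s_k, t_{k+1} = t_{k-1} − q_k·t_k, so r_k = a·s_k + b·t_k at every step:
  q = 2: r = 149, s = 1 − 2·0 = 1, t = 0 − 2·1 = -2  (check: 801·1 + 326·(-2) = 149)
  q = 2: r = 28, s = 0 − 2·1 = -2, t = 1 − 2·(-2) = 5  (check: 801·(-2) + 326·5 = 28)
  q = 5: r = 9, s = 1 − 5·(-2) = 11, t = -2 − 5·5 = -27  (check: 801·11 + 326·(-27) = 9)
  q = 3: r = 1, s = -2 − 3·11 = -35, t = 5 − 3·(-27) = 86  (check: 801·(-35) + 326·86 = 1)
The row with r = 1 (the gcd) gives the Bezout coefficients s = -35, t = 86.
Result: 801 · (-35) + 326 · (86) = 1.

gcd(801, 326) = 1; s = -35, t = 86 (check: 801·(-35) + 326·86 = 1).


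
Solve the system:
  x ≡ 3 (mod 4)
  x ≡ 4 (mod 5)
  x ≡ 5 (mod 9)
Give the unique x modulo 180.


Moduli 4, 5, 9 are pairwise coprime; by CRT there is a unique solution modulo M = 4 · 5 · 9 = 180.
Solve pairwise, accumulating the modulus:
  Start with x ≡ 3 (mod 4).
  Combine with x ≡ 4 (mod 5): since gcd(4, 5) = 1, we get a unique residue mod 20.
    Write x = 3 + 4·t and substitute into x ≡ 4 (mod 5): 4·t ≡ 4 − 3 = 1 (mod 5).
    The inverse of 4 mod 5 is 4 (since 4·4 = 16 = 3·5 + 1), so t ≡ 4·1 = 4 ≡ 4 (mod 5).
    Then x = 3 + 4·4 = 19, valid modulo lcm(4, 5) = 20: x ≡ 19 (mod 20).
  Combine with x ≡ 5 (mod 9): since gcd(20, 9) = 1, we get a unique residue mod 180.
    Write x = 19 + 20·t and substitute into x ≡ 5 (mod 9): 20·t ≡ 5 − 19 = -14 (mod 9).
    Reduce coefficients mod 9: 2·t ≡ 4 (mod 9).
    The inverse of 2 mod 9 is 5 (since 2·5 = 10 = 1·9 + 1), so t ≡ 5·4 = 20 ≡ 2 (mod 9).
    Then x = 19 + 20·2 = 59, valid modulo lcm(20, 9) = 180: x ≡ 59 (mod 180).
Verify: 59 mod 4 = 3 ✓, 59 mod 5 = 4 ✓, 59 mod 9 = 5 ✓.

x ≡ 59 (mod 180).


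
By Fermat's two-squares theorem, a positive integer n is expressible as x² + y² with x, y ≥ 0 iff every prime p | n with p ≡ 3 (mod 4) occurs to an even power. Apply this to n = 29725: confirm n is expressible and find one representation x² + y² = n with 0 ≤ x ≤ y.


Step 1: Factor n = 29725 = 5^2 · 29 · 41.
Step 2: Check the mod-4 condition on each prime factor: 5 ≡ 1 (mod 4), exponent 2; 29 ≡ 1 (mod 4), exponent 1; 41 ≡ 1 (mod 4), exponent 1.
All primes ≡ 3 (mod 4) appear to even exponent (or don't appear), so by the two-squares theorem n IS expressible as a sum of two squares.
Step 3: Build a representation. Group n = k² · m with k = 5 and m = 29 · 41 = 1189 (a product of primes ≡ 1 (mod 4)); a representation of m scales to one of n via (k·x)² + (k·y)² = k²(x² + y²). Each prime p ≡ 1 (mod 4) is itself a sum of two squares; find a² by testing p − a² for a perfect square:
  29: 29 − 1² = 28, 29 − 2² = 25 = 5² ⇒ 29 = 2² + 5².
  41: 41 − 1² = 40, 41 − 2² = 37, 41 − 3² = 32, 41 − 4² = 25 = 5² ⇒ 41 = 4² + 5².
  Combine using the Brahmagupta–Fibonacci identity (a² + b²)(c² + d²) = (ac − bd)² + (ad + bc)² = (ac + bd)² + (ad − bc)²:
  29 · 41 = 1189: from (2² + 5²)(4² + 5²), take (2·4 − 5·5, 2·5 + 5·4) = (8 − 25, 10 + 20) = (-17, 30); dropping signs (only squares matter) gives (17, 30); check 17² + 30² = 289 + 900 = 1189 ✓.
  Scale by k = 5: (5·17, 5·30) = (85, 150).
Step 4: Order so x ≤ y and verify: 85² + 150² = 7225 + 22500 = 29725 = n. ✓

n = 29725 = 85² + 150² (one valid representation with x ≤ y).


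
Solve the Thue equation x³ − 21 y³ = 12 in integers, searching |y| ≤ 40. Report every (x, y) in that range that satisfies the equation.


The equation is x³ - 21y³ = 12. For fixed y, x³ = 21·y³ + 12, so a solution requires the RHS to be a perfect cube.
Strategy: iterate y from -40 to 40, compute RHS = 21·y³ + 12, and check whether it is a (positive or negative) perfect cube.
Check small values of y:
  y = 0: RHS = 12 is not a perfect cube.
  y = 1: RHS = 33 is not a perfect cube.
  y = -1: RHS = -9 is not a perfect cube.
  y = 2: RHS = 180 is not a perfect cube.
  y = -2: RHS = -156 is not a perfect cube.
  y = 3: RHS = 579 is not a perfect cube.
  y = -3: RHS = -555 is not a perfect cube.
Continuing the search up to |y| = 40 finds no solutions either.
No (x, y) in the scanned range satisfies the equation.

No integer solutions with |y| ≤ 40.


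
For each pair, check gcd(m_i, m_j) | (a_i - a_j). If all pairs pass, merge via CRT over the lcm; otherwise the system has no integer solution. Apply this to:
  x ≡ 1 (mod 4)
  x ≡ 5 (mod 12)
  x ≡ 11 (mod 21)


Moduli 4, 12, 21 are not pairwise coprime, so CRT works modulo lcm(m_i) when all pairwise compatibility conditions hold.
Pairwise compatibility: gcd(m_i, m_j) must divide a_i - a_j for every pair.
Merge one congruence at a time:
  Start: x ≡ 1 (mod 4).
  Combine with x ≡ 5 (mod 12): gcd(4, 12) = 4; 5 - 1 = 4, which IS divisible by 4, so compatible.
    Write x = 1 + 4·t and substitute into x ≡ 5 (mod 12): 4·t ≡ 5 − 1 = 4 (mod 12).
    Divide the congruence (and modulus) by g = 4: 1·t ≡ 1 (mod 3).
    So t ≡ 1 (mod 3).
    Then x = 1 + 4·1 = 5, valid modulo lcm(4, 12) = 12: x ≡ 5 (mod 12).
  Combine with x ≡ 11 (mod 21): gcd(12, 21) = 3; 11 - 5 = 6, which IS divisible by 3, so compatible.
    Write x = 5 + 12·t and substitute into x ≡ 11 (mod 21): 12·t ≡ 11 − 5 = 6 (mod 21).
    Divide the congruence (and modulus) by g = 3: 4·t ≡ 2 (mod 7).
    The inverse of 4 mod 7 is 2 (since 4·2 = 8 = 1·7 + 1), so t ≡ 2·2 = 4 ≡ 4 (mod 7).
    Then x = 5 + 12·4 = 53, valid modulo lcm(12, 21) = 84: x ≡ 53 (mod 84).
Verify: 53 mod 4 = 1, 53 mod 12 = 5, 53 mod 21 = 11.

x ≡ 53 (mod 84).


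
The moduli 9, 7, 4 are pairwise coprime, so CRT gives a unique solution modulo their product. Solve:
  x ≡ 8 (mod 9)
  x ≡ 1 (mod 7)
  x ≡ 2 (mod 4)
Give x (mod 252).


Moduli 9, 7, 4 are pairwise coprime; by CRT there is a unique solution modulo M = 9 · 7 · 4 = 252.
Solve pairwise, accumulating the modulus:
  Start with x ≡ 8 (mod 9).
  Combine with x ≡ 1 (mod 7): since gcd(9, 7) = 1, we get a unique residue mod 63.
    Write x = 8 + 9·t and substitute into x ≡ 1 (mod 7): 9·t ≡ 1 − 8 = -7 (mod 7).
    Reduce coefficients mod 7: 2·t ≡ 0 (mod 7).
    The inverse of 2 mod 7 is 4 (since 2·4 = 8 = 1·7 + 1), so t ≡ 4·0 = 0 ≡ 0 (mod 7).
    Then x = 8 + 9·0 = 8, valid modulo lcm(9, 7) = 63: x ≡ 8 (mod 63).
  Combine with x ≡ 2 (mod 4): since gcd(63, 4) = 1, we get a unique residue mod 252.
    Write x = 8 + 63·t and substitute into x ≡ 2 (mod 4): 63·t ≡ 2 − 8 = -6 (mod 4).
    Reduce coefficients mod 4: 3·t ≡ 2 (mod 4).
    The inverse of 3 mod 4 is 3 (since 3·3 = 9 = 2·4 + 1), so t ≡ 3·2 = 6 ≡ 2 (mod 4).
    Then x = 8 + 63·2 = 134, valid modulo lcm(63, 4) = 252: x ≡ 134 (mod 252).
Verify: 134 mod 9 = 8 ✓, 134 mod 7 = 1 ✓, 134 mod 4 = 2 ✓.

x ≡ 134 (mod 252).


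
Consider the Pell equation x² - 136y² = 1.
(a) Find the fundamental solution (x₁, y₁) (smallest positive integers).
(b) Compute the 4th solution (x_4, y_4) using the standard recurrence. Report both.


Step 1: Find the fundamental solution (x₁, y₁) of x² - 136y² = 1.
  Expand √136 as a continued fraction. a₀ = ⌊√136⌋ = 11; iterate m_{k+1} = d_k·a_k − m_k, d_{k+1} = (136 − m_{k+1}²)/d_k, a_{k+1} = ⌊(a₀ + m_{k+1})/d_{k+1}⌋ (starting m₀ = 0, d₀ = 1), with convergents p_k = a_k·p_{k-1} + p_{k-2}, q_k = a_k·q_{k-1} + q_{k-2} (p₋₁ = 1, q₋₁ = 0):
  k = 0: a₀ = 11; p₀/q₀ = 11/1; p₀² − 136·q₀² = 121 − 136 = -15.
  k = 1: m = 11, d = 15, a = ⌊(11 + 11)/15⌋ = 1; p/q = (1·11 + 1)/(1·1 + 0) = 12/1; p² − 136·q² = 144 − 136 = 8.
  k = 2: m = 4, d = 8, a = ⌊(11 + 4)/8⌋ = 1; p/q = (1·12 + 11)/(1·1 + 1) = 23/2; p² − 136·q² = 529 − 544 = -15.
  k = 3: m = 4, d = 15, a = ⌊(11 + 4)/15⌋ = 1; p/q = (1·23 + 12)/(1·2 + 1) = 35/3; p² − 136·q² = 1225 − 1224 = 1.
  The first convergent with p² − 136·q² = 1 gives the fundamental solution (x₁, y₁) = (35, 3).
Step 2: Apply the recurrence (x_{n+1}, y_{n+1}) = (x₁x_n + 136y₁y_n, x₁y_n + y₁x_n) repeatedly.
  From (x_1, y_1) = (35, 3): x_2 = 35·35 + 136·3·3 = 2449; y_2 = 35·3 + 3·35 = 210.
  From (x_2, y_2) = (2449, 210): x_3 = 35·2449 + 136·3·210 = 171395; y_3 = 35·210 + 3·2449 = 14697.
  From (x_3, y_3) = (171395, 14697): x_4 = 35·171395 + 136·3·14697 = 11995201; y_4 = 35·14697 + 3·171395 = 1028580.
Step 3: Verify x_4² - 136·y_4² = 143884847030401 - 143884847030400 = 1 (should be 1). ✓

(x_1, y_1) = (35, 3); (x_4, y_4) = (11995201, 1028580).


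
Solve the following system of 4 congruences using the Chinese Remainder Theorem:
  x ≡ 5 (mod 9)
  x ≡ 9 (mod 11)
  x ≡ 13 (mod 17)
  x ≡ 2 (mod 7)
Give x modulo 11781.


Product of moduli M = 9 · 11 · 17 · 7 = 11781.
Merge one congruence at a time:
  Start: x ≡ 5 (mod 9).
  Combine with x ≡ 9 (mod 11); new modulus lcm = 99.
    Write x = 5 + 9·t and substitute into x ≡ 9 (mod 11): 9·t ≡ 9 − 5 = 4 (mod 11).
    The inverse of 9 mod 11 is 5 (since 9·5 = 45 = 4·11 + 1), so t ≡ 5·4 = 20 ≡ 9 (mod 11).
    Then x = 5 + 9·9 = 86, valid modulo lcm(9, 11) = 99: x ≡ 86 (mod 99).
  Combine with x ≡ 13 (mod 17); new modulus lcm = 1683.
    Write x = 86 + 99·t and substitute into x ≡ 13 (mod 17): 99·t ≡ 13 − 86 = -73 (mod 17).
    Reduce coefficients mod 17: 14·t ≡ 12 (mod 17).
    The inverse of 14 mod 17 is 11 (since 14·11 = 154 = 9·17 + 1), so t ≡ 11·12 = 132 ≡ 13 (mod 17).
    Then x = 86 + 99·13 = 1373, valid modulo lcm(99, 17) = 1683: x ≡ 1373 (mod 1683).
  Combine with x ≡ 2 (mod 7); new modulus lcm = 11781.
    Write x = 1373 + 1683·t and substitute into x ≡ 2 (mod 7): 1683·t ≡ 2 − 1373 = -1371 (mod 7).
    Reduce coefficients mod 7: 3·t ≡ 1 (mod 7).
    The inverse of 3 mod 7 is 5 (since 3·5 = 15 = 2·7 + 1), so t ≡ 5·1 = 5 ≡ 5 (mod 7).
    Then x = 1373 + 1683·5 = 9788, valid modulo lcm(1683, 7) = 11781: x ≡ 9788 (mod 11781).
Verify against each original: 9788 mod 9 = 5, 9788 mod 11 = 9, 9788 mod 17 = 13, 9788 mod 7 = 2.

x ≡ 9788 (mod 11781).


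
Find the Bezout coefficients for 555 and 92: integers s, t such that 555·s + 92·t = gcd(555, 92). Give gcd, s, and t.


Euclidean algorithm on (555, 92) — divide until remainder is 0:
  555 = 6 · 92 + 3
  92 = 30 · 3 + 2
  3 = 1 · 2 + 1
  2 = 2 · 1 + 0
gcd(555, 92) = 1.
Track Bezout coefficients alongside the remainders: start with r₀ = 555 = a·1 + b·0 (s = 1, t = 0) and r₁ = 92 = a·0 + b·1 (s = 0, t = 1); each new remainder r_{k+1} = r_{k-1} − q_k·r_k inherits s_{k+1} = s_{k-1} − q_k·s_k, t_{k+1} = t_{k-1} − q_k·t_k, so r_k = a·s_k + b·t_k at every step:
  q = 6: r = 3, s = 1 − 6·0 = 1, t = 0 − 6·1 = -6  (check: 555·1 + 92·(-6) = 3)
  q = 30: r = 2, s = 0 − 30·1 = -30, t = 1 − 30·(-6) = 181  (check: 555·(-30) + 92·181 = 2)
  q = 1: r = 1, s = 1 − 1·(-30) = 31, t = -6 − 1·181 = -187  (check: 555·31 + 92·(-187) = 1)
The row with r = 1 (the gcd) gives the Bezout coefficients s = 31, t = -187.
Result: 555 · (31) + 92 · (-187) = 1.

gcd(555, 92) = 1; s = 31, t = -187 (check: 555·31 + 92·(-187) = 1).


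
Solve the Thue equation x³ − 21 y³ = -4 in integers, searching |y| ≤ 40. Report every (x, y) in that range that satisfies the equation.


The equation is x³ - 21y³ = -4. For fixed y, x³ = 21·y³ − 4, so a solution requires the RHS to be a perfect cube.
Strategy: iterate y from -40 to 40, compute RHS = 21·y³ − 4, and check whether it is a (positive or negative) perfect cube.
Check small values of y:
  y = 0: RHS = -4 is not a perfect cube.
  y = 1: RHS = 17 is not a perfect cube.
  y = -1: RHS = -25 is not a perfect cube.
  y = 2: RHS = 164 is not a perfect cube.
  y = -2: RHS = -172 is not a perfect cube.
  y = 3: RHS = 563 is not a perfect cube.
  y = -3: RHS = -571 is not a perfect cube.
Continuing the search up to |y| = 40 finds no solutions either.
No (x, y) in the scanned range satisfies the equation.

No integer solutions with |y| ≤ 40.


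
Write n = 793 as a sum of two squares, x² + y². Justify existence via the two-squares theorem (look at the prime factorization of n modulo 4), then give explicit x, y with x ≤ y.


Step 1: Factor n = 793 = 13 · 61.
Step 2: Check the mod-4 condition on each prime factor: 13 ≡ 1 (mod 4), exponent 1; 61 ≡ 1 (mod 4), exponent 1.
All primes ≡ 3 (mod 4) appear to even exponent (or don't appear), so by the two-squares theorem n IS expressible as a sum of two squares.
Step 3: Build a representation. Here n = 13 · 61 is a product of primes ≡ 1 (mod 4). Each prime p ≡ 1 (mod 4) is itself a sum of two squares; find a² by testing p − a² for a perfect square:
  13: 13 − 1² = 12, 13 − 2² = 9 = 3² ⇒ 13 = 2² + 3².
  61: 61 − 1² = 60, 61 − 2² = 57, 61 − 3² = 52, 61 − 4² = 45, 61 − 5² = 36 = 6² ⇒ 61 = 5² + 6².
  Combine using the Brahmagupta–Fibonacci identity (a² + b²)(c² + d²) = (ac − bd)² + (ad + bc)² = (ac + bd)² + (ad − bc)²:
  13 · 61 = 793: from (2² + 3²)(5² + 6²), take (2·5 − 3·6, 2·6 + 3·5) = (10 − 18, 12 + 15) = (-8, 27); dropping signs (only squares matter) gives (8, 27); check 8² + 27² = 64 + 729 = 793 ✓.
Step 4: Order so x ≤ y and verify: 8² + 27² = 64 + 729 = 793 = n. ✓

n = 793 = 8² + 27² (one valid representation with x ≤ y).


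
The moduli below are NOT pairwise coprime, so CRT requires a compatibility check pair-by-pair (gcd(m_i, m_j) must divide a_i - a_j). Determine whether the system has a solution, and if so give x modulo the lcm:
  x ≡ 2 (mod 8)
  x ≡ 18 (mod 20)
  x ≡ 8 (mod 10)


Moduli 8, 20, 10 are not pairwise coprime, so CRT works modulo lcm(m_i) when all pairwise compatibility conditions hold.
Pairwise compatibility: gcd(m_i, m_j) must divide a_i - a_j for every pair.
Merge one congruence at a time:
  Start: x ≡ 2 (mod 8).
  Combine with x ≡ 18 (mod 20): gcd(8, 20) = 4; 18 - 2 = 16, which IS divisible by 4, so compatible.
    Write x = 2 + 8·t and substitute into x ≡ 18 (mod 20): 8·t ≡ 18 − 2 = 16 (mod 20).
    Divide the congruence (and modulus) by g = 4: 2·t ≡ 4 (mod 5).
    The inverse of 2 mod 5 is 3 (since 2·3 = 6 = 1·5 + 1), so t ≡ 3·4 = 12 ≡ 2 (mod 5).
    Then x = 2 + 8·2 = 18, valid modulo lcm(8, 20) = 40: x ≡ 18 (mod 40).
  Combine with x ≡ 8 (mod 10): gcd(40, 10) = 10; 8 - 18 = -10, which IS divisible by 10, so compatible.
    Write x = 18 + 40·t and substitute into x ≡ 8 (mod 10): 40·t ≡ 8 − 18 = -10 (mod 10).
    Divide the congruence (and modulus) by g = 10: 4·t ≡ -1 (mod 1).
    Modulo 1 every t works; take t = 0.
    Then x = 18 + 40·0 = 18, valid modulo lcm(40, 10) = 40: x ≡ 18 (mod 40).
Verify: 18 mod 8 = 2, 18 mod 20 = 18, 18 mod 10 = 8.

x ≡ 18 (mod 40).


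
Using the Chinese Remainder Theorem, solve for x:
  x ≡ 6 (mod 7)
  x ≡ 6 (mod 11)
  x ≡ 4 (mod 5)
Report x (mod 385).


Moduli 7, 11, 5 are pairwise coprime; by CRT there is a unique solution modulo M = 7 · 11 · 5 = 385.
Solve pairwise, accumulating the modulus:
  Start with x ≡ 6 (mod 7).
  Combine with x ≡ 6 (mod 11): since gcd(7, 11) = 1, we get a unique residue mod 77.
    Write x = 6 + 7·t and substitute into x ≡ 6 (mod 11): 7·t ≡ 6 − 6 = 0 (mod 11).
    The inverse of 7 mod 11 is 8 (since 7·8 = 56 = 5·11 + 1), so t ≡ 8·0 = 0 ≡ 0 (mod 11).
    Then x = 6 + 7·0 = 6, valid modulo lcm(7, 11) = 77: x ≡ 6 (mod 77).
  Combine with x ≡ 4 (mod 5): since gcd(77, 5) = 1, we get a unique residue mod 385.
    Write x = 6 + 77·t and substitute into x ≡ 4 (mod 5): 77·t ≡ 4 − 6 = -2 (mod 5).
    Reduce coefficients mod 5: 2·t ≡ 3 (mod 5).
    The inverse of 2 mod 5 is 3 (since 2·3 = 6 = 1·5 + 1), so t ≡ 3·3 = 9 ≡ 4 (mod 5).
    Then x = 6 + 77·4 = 314, valid modulo lcm(77, 5) = 385: x ≡ 314 (mod 385).
Verify: 314 mod 7 = 6 ✓, 314 mod 11 = 6 ✓, 314 mod 5 = 4 ✓.

x ≡ 314 (mod 385).


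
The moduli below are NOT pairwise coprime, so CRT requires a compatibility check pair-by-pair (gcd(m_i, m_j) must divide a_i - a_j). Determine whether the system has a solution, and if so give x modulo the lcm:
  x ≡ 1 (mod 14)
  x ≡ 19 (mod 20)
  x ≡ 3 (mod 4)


Moduli 14, 20, 4 are not pairwise coprime, so CRT works modulo lcm(m_i) when all pairwise compatibility conditions hold.
Pairwise compatibility: gcd(m_i, m_j) must divide a_i - a_j for every pair.
Merge one congruence at a time:
  Start: x ≡ 1 (mod 14).
  Combine with x ≡ 19 (mod 20): gcd(14, 20) = 2; 19 - 1 = 18, which IS divisible by 2, so compatible.
    Write x = 1 + 14·t and substitute into x ≡ 19 (mod 20): 14·t ≡ 19 − 1 = 18 (mod 20).
    Divide the congruence (and modulus) by g = 2: 7·t ≡ 9 (mod 10).
    The inverse of 7 mod 10 is 3 (since 7·3 = 21 = 2·10 + 1), so t ≡ 3·9 = 27 ≡ 7 (mod 10).
    Then x = 1 + 14·7 = 99, valid modulo lcm(14, 20) = 140: x ≡ 99 (mod 140).
  Combine with x ≡ 3 (mod 4): gcd(140, 4) = 4; 3 - 99 = -96, which IS divisible by 4, so compatible.
    Write x = 99 + 140·t and substitute into x ≡ 3 (mod 4): 140·t ≡ 3 − 99 = -96 (mod 4).
    Divide the congruence (and modulus) by g = 4: 35·t ≡ -24 (mod 1).
    Modulo 1 every t works; take t = 0.
    Then x = 99 + 140·0 = 99, valid modulo lcm(140, 4) = 140: x ≡ 99 (mod 140).
Verify: 99 mod 14 = 1, 99 mod 20 = 19, 99 mod 4 = 3.

x ≡ 99 (mod 140).


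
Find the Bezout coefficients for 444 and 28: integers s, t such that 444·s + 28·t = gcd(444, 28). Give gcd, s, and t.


Euclidean algorithm on (444, 28) — divide until remainder is 0:
  444 = 15 · 28 + 24
  28 = 1 · 24 + 4
  24 = 6 · 4 + 0
gcd(444, 28) = 4.
Track Bezout coefficients alongside the remainders: start with r₀ = 444 = a·1 + b·0 (s = 1, t = 0) and r₁ = 28 = a·0 + b·1 (s = 0, t = 1); each new remainder r_{k+1} = r_{k-1} − q_k·r_k inherits s_{k+1} = s_{k-1} − q_k·s_k, t_{k+1} = t_{k-1} − q_k·t_k, so r_k = a·s_k + b·t_k at every step:
  q = 15: r = 24, s = 1 − 15·0 = 1, t = 0 − 15·1 = -15  (check: 444·1 + 28·(-15) = 24)
  q = 1: r = 4, s = 0 − 1·1 = -1, t = 1 − 1·(-15) = 16  (check: 444·(-1) + 28·16 = 4)
The row with r = 4 (the gcd) gives the Bezout coefficients s = -1, t = 16.
Result: 444 · (-1) + 28 · (16) = 4.

gcd(444, 28) = 4; s = -1, t = 16 (check: 444·(-1) + 28·16 = 4).


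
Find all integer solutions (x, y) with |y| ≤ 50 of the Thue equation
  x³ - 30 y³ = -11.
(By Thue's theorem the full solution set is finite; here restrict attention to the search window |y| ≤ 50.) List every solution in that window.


The equation is x³ - 30y³ = -11. For fixed y, x³ = 30·y³ − 11, so a solution requires the RHS to be a perfect cube.
Strategy: iterate y from -50 to 50, compute RHS = 30·y³ − 11, and check whether it is a (positive or negative) perfect cube.
Check small values of y:
  y = 0: RHS = -11 is not a perfect cube.
  y = 1: RHS = 19 is not a perfect cube.
  y = -1: RHS = -41 is not a perfect cube.
  y = 2: RHS = 229 is not a perfect cube.
  y = -2: RHS = -251 is not a perfect cube.
  y = 3: RHS = 799 is not a perfect cube.
  y = -3: RHS = -821 is not a perfect cube.
Continuing the search up to |y| = 50 finds no solutions either.
No (x, y) in the scanned range satisfies the equation.

No integer solutions with |y| ≤ 50.


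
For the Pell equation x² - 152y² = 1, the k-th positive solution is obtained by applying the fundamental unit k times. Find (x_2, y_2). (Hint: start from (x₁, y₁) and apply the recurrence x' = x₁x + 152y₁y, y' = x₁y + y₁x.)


Step 1: Find the fundamental solution (x₁, y₁) of x² - 152y² = 1.
  Expand √152 as a continued fraction. a₀ = ⌊√152⌋ = 12; iterate m_{k+1} = d_k·a_k − m_k, d_{k+1} = (152 − m_{k+1}²)/d_k, a_{k+1} = ⌊(a₀ + m_{k+1})/d_{k+1}⌋ (starting m₀ = 0, d₀ = 1), with convergents p_k = a_k·p_{k-1} + p_{k-2}, q_k = a_k·q_{k-1} + q_{k-2} (p₋₁ = 1, q₋₁ = 0):
  k = 0: a₀ = 12; p₀/q₀ = 12/1; p₀² − 152·q₀² = 144 − 152 = -8.
  k = 1: m = 12, d = 8, a = ⌊(12 + 12)/8⌋ = 3; p/q = (3·12 + 1)/(3·1 + 0) = 37/3; p² − 152·q² = 1369 − 1368 = 1.
  The first convergent with p² − 152·q² = 1 gives the fundamental solution (x₁, y₁) = (37, 3).
Step 2: Apply the recurrence (x_{n+1}, y_{n+1}) = (x₁x_n + 152y₁y_n, x₁y_n + y₁x_n) repeatedly.
  From (x_1, y_1) = (37, 3): x_2 = 37·37 + 152·3·3 = 2737; y_2 = 37·3 + 3·37 = 222.
Step 3: Verify x_2² - 152·y_2² = 7491169 - 7491168 = 1 (should be 1). ✓

(x_1, y_1) = (37, 3); (x_2, y_2) = (2737, 222).
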